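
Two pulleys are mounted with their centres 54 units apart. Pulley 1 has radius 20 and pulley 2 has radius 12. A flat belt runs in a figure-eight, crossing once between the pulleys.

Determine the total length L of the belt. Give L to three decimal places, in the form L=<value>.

L=228.119

crossed belt: β = asin((r1+r2)/C) = asin(32/54) = 36.3412°
wrap1 = wrap2 = π + 2β = 252.6824°
tangent length = C·cosβ = 43.4971
L = (r1+r2)·wrap + 2·C·cosβ = 32·4.4101 + 2·43.4971 = 228.1187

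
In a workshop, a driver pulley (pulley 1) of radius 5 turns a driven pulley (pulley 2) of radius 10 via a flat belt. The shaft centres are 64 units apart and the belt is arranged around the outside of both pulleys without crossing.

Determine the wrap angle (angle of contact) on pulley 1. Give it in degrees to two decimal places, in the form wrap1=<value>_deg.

wrap1=171.04_deg

open belt: β = asin((r2−r1)/C) = asin(5/64) = 4.4808°
wrap1 = π − 2β = 171.0384°
wrap2 = π + 2β = 188.9616°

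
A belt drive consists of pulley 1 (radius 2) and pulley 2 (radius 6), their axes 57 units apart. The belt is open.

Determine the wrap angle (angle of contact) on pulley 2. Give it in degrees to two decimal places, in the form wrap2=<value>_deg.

wrap2=188.05_deg

open belt: β = asin((r2−r1)/C) = asin(4/57) = 4.0241°
wrap1 = π − 2β = 171.9519°
wrap2 = π + 2β = 188.0481°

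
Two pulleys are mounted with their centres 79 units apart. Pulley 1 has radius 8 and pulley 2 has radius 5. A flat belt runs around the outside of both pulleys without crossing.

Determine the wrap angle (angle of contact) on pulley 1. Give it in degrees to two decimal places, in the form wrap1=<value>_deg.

open belt: β = asin((r2−r1)/C) = asin(-3/79) = -2.1763°
wrap1 = π − 2β = 184.3526°
wrap2 = π + 2β = 175.6474°

wrap1=184.35_deg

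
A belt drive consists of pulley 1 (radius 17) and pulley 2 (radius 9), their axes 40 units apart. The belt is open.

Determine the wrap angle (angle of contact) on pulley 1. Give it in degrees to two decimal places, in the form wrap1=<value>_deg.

wrap1=203.07_deg

open belt: β = asin((r2−r1)/C) = asin(-8/40) = -11.5370°
wrap1 = π − 2β = 203.0739°
wrap2 = π + 2β = 156.9261°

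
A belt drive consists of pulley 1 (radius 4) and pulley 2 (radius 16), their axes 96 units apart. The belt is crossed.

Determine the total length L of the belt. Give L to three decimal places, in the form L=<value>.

L=259.014

crossed belt: β = asin((r1+r2)/C) = asin(20/96) = 12.0247°
wrap1 = wrap2 = π + 2β = 204.0494°
tangent length = C·cosβ = 93.8936
L = (r1+r2)·wrap + 2·C·cosβ = 20·3.5613 + 2·93.8936 = 259.0138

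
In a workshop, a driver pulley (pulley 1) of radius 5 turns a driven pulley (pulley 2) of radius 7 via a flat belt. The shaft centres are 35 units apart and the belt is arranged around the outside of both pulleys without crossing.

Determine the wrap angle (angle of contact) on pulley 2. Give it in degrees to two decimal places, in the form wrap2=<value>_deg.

open belt: β = asin((r2−r1)/C) = asin(2/35) = 3.2758°
wrap1 = π − 2β = 173.4483°
wrap2 = π + 2β = 186.5517°

wrap2=186.55_deg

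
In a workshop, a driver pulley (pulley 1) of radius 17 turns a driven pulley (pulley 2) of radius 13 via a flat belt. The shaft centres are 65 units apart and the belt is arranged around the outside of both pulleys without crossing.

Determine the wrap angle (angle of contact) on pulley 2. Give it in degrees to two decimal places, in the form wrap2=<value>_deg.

open belt: β = asin((r2−r1)/C) = asin(-4/65) = -3.5281°
wrap1 = π − 2β = 187.0562°
wrap2 = π + 2β = 172.9438°

wrap2=172.94_deg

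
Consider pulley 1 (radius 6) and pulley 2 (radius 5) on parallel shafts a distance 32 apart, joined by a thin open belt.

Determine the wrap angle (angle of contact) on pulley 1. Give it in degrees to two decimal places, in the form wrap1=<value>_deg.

open belt: β = asin((r2−r1)/C) = asin(-1/32) = -1.7908°
wrap1 = π − 2β = 183.5816°
wrap2 = π + 2β = 176.4184°

wrap1=183.58_deg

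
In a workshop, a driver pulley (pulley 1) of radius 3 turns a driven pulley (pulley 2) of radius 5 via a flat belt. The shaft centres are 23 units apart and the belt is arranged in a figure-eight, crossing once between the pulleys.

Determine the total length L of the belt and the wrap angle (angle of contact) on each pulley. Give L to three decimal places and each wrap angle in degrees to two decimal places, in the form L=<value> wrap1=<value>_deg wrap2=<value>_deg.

L=73.944 wrap1=220.71_deg wrap2=220.71_deg

crossed belt: β = asin((r1+r2)/C) = asin(8/23) = 20.3544°
wrap1 = wrap2 = π + 2β = 220.7088°
tangent length = C·cosβ = 21.5639
L = (r1+r2)·wrap + 2·C·cosβ = 8·3.8521 + 2·21.5639 = 73.9445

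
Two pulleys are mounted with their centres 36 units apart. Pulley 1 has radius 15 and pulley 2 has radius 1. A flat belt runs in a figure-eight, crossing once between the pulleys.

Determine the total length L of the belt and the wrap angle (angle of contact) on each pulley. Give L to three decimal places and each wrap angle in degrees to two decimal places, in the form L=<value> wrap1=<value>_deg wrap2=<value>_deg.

crossed belt: β = asin((r1+r2)/C) = asin(16/36) = 26.3878°
wrap1 = wrap2 = π + 2β = 232.7756°
tangent length = C·cosβ = 32.2490
L = (r1+r2)·wrap + 2·C·cosβ = 16·4.0627 + 2·32.2490 = 129.5013

L=129.501 wrap1=232.78_deg wrap2=232.78_deg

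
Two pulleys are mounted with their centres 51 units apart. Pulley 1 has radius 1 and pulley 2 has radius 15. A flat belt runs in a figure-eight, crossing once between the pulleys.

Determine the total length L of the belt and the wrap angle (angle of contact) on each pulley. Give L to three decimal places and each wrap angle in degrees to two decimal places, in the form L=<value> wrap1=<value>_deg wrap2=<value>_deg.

L=157.328 wrap1=216.57_deg wrap2=216.57_deg

crossed belt: β = asin((r1+r2)/C) = asin(16/51) = 18.2839°
wrap1 = wrap2 = π + 2β = 216.5678°
tangent length = C·cosβ = 48.4252
L = (r1+r2)·wrap + 2·C·cosβ = 16·3.7798 + 2·48.4252 = 157.3275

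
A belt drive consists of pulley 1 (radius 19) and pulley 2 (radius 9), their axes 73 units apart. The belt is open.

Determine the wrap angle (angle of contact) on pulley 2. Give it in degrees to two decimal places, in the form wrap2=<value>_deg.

open belt: β = asin((r2−r1)/C) = asin(-10/73) = -7.8735°
wrap1 = π − 2β = 195.7470°
wrap2 = π + 2β = 164.2530°

wrap2=164.25_deg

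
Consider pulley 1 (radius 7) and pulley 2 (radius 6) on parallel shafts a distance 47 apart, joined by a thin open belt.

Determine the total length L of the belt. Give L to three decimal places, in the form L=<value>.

open belt: β = asin((r2−r1)/C) = asin(-1/47) = -1.2192°
wrap1 = π − 2β = 182.4383°
wrap2 = π + 2β = 177.5617°
tangent length = C·cosβ = 46.9894
L = r1·wrap1 + r2·wrap2 + 2·C·cosβ = 7·3.1841 + 6·3.0990 + 2·46.9894 = 134.8620

L=134.862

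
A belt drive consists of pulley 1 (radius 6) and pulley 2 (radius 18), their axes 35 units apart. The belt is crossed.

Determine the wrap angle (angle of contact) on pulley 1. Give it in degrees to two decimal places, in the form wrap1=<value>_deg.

crossed belt: β = asin((r1+r2)/C) = asin(24/35) = 43.2918°
wrap1 = wrap2 = π + 2β = 266.5836°

wrap1=266.58_deg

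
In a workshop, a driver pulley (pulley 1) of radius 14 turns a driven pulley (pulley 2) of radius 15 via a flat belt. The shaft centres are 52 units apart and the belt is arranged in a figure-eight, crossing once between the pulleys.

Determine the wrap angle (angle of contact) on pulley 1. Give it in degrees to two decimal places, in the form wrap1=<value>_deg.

wrap1=247.79_deg

crossed belt: β = asin((r1+r2)/C) = asin(29/52) = 33.8964°
wrap1 = wrap2 = π + 2β = 247.7927°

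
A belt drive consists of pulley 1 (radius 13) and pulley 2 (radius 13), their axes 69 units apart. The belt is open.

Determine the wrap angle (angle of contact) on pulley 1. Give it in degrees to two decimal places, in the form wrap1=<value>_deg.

open belt: β = asin((r2−r1)/C) = asin(0/69) = 0.0000°
wrap1 = π − 2β = 180.0000°
wrap2 = π + 2β = 180.0000°

wrap1=180.00_deg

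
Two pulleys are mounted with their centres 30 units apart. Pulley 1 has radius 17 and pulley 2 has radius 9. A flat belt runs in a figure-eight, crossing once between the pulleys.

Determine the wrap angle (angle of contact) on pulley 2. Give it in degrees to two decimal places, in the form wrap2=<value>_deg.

crossed belt: β = asin((r1+r2)/C) = asin(26/30) = 60.0736°
wrap1 = wrap2 = π + 2β = 300.1471°

wrap2=300.15_deg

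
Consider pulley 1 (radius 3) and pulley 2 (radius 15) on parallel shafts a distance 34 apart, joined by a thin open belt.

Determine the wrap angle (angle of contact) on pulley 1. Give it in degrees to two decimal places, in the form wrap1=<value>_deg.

open belt: β = asin((r2−r1)/C) = asin(12/34) = 20.6673°
wrap1 = π − 2β = 138.6654°
wrap2 = π + 2β = 221.3346°

wrap1=138.67_deg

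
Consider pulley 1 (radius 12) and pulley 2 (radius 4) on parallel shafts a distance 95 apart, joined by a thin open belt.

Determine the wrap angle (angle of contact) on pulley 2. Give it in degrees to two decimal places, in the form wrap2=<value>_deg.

wrap2=170.34_deg

open belt: β = asin((r2−r1)/C) = asin(-8/95) = -4.8306°
wrap1 = π − 2β = 189.6613°
wrap2 = π + 2β = 170.3387°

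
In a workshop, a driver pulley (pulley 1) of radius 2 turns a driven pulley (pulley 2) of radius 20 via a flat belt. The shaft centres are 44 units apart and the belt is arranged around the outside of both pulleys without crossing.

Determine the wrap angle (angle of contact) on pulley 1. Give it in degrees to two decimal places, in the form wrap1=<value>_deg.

open belt: β = asin((r2−r1)/C) = asin(18/44) = 24.1477°
wrap1 = π − 2β = 131.7045°
wrap2 = π + 2β = 228.2955°

wrap1=131.70_deg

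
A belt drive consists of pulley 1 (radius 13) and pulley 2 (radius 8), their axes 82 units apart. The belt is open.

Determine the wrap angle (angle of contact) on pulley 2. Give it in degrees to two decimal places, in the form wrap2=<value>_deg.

open belt: β = asin((r2−r1)/C) = asin(-5/82) = -3.4958°
wrap1 = π − 2β = 186.9916°
wrap2 = π + 2β = 173.0084°

wrap2=173.01_deg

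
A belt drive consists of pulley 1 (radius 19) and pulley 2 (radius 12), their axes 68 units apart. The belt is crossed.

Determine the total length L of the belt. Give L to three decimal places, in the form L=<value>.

L=247.783

crossed belt: β = asin((r1+r2)/C) = asin(31/68) = 27.1217°
wrap1 = wrap2 = π + 2β = 234.2434°
tangent length = C·cosβ = 60.5227
L = (r1+r2)·wrap + 2·C·cosβ = 31·4.0883 + 2·60.5227 = 247.7833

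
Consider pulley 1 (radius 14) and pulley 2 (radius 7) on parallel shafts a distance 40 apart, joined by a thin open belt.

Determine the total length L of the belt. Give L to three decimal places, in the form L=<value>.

open belt: β = asin((r2−r1)/C) = asin(-7/40) = -10.0787°
wrap1 = π − 2β = 200.1573°
wrap2 = π + 2β = 159.8427°
tangent length = C·cosβ = 39.3827
L = r1·wrap1 + r2·wrap2 + 2·C·cosβ = 14·3.4934 + 7·2.7898 + 2·39.3827 = 147.2016

L=147.202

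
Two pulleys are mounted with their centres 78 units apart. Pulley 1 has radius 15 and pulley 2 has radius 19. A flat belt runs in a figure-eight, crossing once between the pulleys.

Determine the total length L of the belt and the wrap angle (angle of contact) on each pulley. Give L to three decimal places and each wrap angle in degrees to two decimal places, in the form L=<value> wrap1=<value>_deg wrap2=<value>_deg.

crossed belt: β = asin((r1+r2)/C) = asin(34/78) = 25.8424°
wrap1 = wrap2 = π + 2β = 231.6848°
tangent length = C·cosβ = 70.1997
L = (r1+r2)·wrap + 2·C·cosβ = 34·4.0437 + 2·70.1997 = 277.8840

L=277.884 wrap1=231.68_deg wrap2=231.68_deg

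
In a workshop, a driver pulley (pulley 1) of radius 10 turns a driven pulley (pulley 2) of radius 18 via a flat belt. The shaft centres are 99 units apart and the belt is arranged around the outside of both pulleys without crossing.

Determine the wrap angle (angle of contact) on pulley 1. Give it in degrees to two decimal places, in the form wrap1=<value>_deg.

open belt: β = asin((r2−r1)/C) = asin(8/99) = 4.6350°
wrap1 = π − 2β = 170.7300°
wrap2 = π + 2β = 189.2700°

wrap1=170.73_deg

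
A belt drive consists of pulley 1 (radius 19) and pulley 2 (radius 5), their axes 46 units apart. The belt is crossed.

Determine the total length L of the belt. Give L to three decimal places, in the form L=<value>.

crossed belt: β = asin((r1+r2)/C) = asin(24/46) = 31.4490°
wrap1 = wrap2 = π + 2β = 242.8980°
tangent length = C·cosβ = 39.2428
L = (r1+r2)·wrap + 2·C·cosβ = 24·4.2394 + 2·39.2428 = 180.2305

L=180.231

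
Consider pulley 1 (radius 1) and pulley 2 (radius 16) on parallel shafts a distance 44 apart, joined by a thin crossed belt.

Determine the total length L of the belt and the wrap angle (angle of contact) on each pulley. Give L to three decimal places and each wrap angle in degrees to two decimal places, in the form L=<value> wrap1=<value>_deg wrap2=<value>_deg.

L=148.061 wrap1=225.46_deg wrap2=225.46_deg

crossed belt: β = asin((r1+r2)/C) = asin(17/44) = 22.7284°
wrap1 = wrap2 = π + 2β = 225.4568°
tangent length = C·cosβ = 40.5832
L = (r1+r2)·wrap + 2·C·cosβ = 17·3.9350 + 2·40.5832 = 148.0609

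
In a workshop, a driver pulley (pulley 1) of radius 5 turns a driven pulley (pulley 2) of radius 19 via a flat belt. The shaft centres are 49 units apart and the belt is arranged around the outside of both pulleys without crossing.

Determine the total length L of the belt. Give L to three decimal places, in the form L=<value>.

open belt: β = asin((r2−r1)/C) = asin(14/49) = 16.6015°
wrap1 = π − 2β = 146.7969°
wrap2 = π + 2β = 213.2031°
tangent length = C·cosβ = 46.9574
L = r1·wrap1 + r2·wrap2 + 2·C·cosβ = 5·2.5621 + 19·3.7211 + 2·46.9574 = 177.4261

L=177.426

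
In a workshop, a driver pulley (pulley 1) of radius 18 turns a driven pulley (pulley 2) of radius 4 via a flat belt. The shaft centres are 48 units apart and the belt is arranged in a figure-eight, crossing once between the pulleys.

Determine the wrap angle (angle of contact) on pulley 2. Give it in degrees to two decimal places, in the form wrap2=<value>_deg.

crossed belt: β = asin((r1+r2)/C) = asin(22/48) = 27.2796°
wrap1 = wrap2 = π + 2β = 234.5592°

wrap2=234.56_deg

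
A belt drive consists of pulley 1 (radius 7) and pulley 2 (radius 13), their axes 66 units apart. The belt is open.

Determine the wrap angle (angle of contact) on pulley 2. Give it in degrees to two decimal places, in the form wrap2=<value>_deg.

wrap2=190.43_deg

open belt: β = asin((r2−r1)/C) = asin(6/66) = 5.2159°
wrap1 = π − 2β = 169.5682°
wrap2 = π + 2β = 190.4318°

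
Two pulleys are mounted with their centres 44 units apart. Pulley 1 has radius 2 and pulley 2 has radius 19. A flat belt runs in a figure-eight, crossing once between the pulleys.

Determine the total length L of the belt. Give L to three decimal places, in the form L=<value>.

crossed belt: β = asin((r1+r2)/C) = asin(21/44) = 28.5074°
wrap1 = wrap2 = π + 2β = 237.0149°
tangent length = C·cosβ = 38.6652
L = (r1+r2)·wrap + 2·C·cosβ = 21·4.1367 + 2·38.6652 = 164.2009

L=164.201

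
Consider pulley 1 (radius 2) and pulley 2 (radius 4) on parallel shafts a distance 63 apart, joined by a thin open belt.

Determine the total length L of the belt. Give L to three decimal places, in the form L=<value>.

L=144.913

open belt: β = asin((r2−r1)/C) = asin(2/63) = 1.8192°
wrap1 = π − 2β = 176.3616°
wrap2 = π + 2β = 183.6384°
tangent length = C·cosβ = 62.9682
L = r1·wrap1 + r2·wrap2 + 2·C·cosβ = 2·3.0781 + 4·3.2051 + 2·62.9682 = 144.9131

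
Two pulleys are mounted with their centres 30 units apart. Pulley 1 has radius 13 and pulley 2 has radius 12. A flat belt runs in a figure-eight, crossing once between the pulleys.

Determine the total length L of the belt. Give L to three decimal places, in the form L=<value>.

L=160.962

crossed belt: β = asin((r1+r2)/C) = asin(25/30) = 56.4427°
wrap1 = wrap2 = π + 2β = 292.8854°
tangent length = C·cosβ = 16.5831
L = (r1+r2)·wrap + 2·C·cosβ = 25·5.1118 + 2·16.5831 = 160.9616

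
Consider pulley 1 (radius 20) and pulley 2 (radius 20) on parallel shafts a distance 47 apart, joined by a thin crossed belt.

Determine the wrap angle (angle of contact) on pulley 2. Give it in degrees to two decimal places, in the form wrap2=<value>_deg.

wrap2=296.66_deg

crossed belt: β = asin((r1+r2)/C) = asin(40/47) = 58.3276°
wrap1 = wrap2 = π + 2β = 296.6551°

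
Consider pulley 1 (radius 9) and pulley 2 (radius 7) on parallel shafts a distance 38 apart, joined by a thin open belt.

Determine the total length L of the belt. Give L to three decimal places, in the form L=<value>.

open belt: β = asin((r2−r1)/C) = asin(-2/38) = -3.0170°
wrap1 = π − 2β = 186.0339°
wrap2 = π + 2β = 173.9661°
tangent length = C·cosβ = 37.9473
L = r1·wrap1 + r2·wrap2 + 2·C·cosβ = 9·3.2469 + 7·3.0363 + 2·37.9473 = 126.3708

L=126.371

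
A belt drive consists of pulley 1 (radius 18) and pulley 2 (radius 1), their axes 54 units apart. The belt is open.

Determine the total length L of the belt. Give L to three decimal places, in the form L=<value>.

open belt: β = asin((r2−r1)/C) = asin(-17/54) = -18.3496°
wrap1 = π − 2β = 216.6993°
wrap2 = π + 2β = 143.3007°
tangent length = C·cosβ = 51.2543
L = r1·wrap1 + r2·wrap2 + 2·C·cosβ = 18·3.7821 + 1·2.5011 + 2·51.2543 = 173.0877

L=173.088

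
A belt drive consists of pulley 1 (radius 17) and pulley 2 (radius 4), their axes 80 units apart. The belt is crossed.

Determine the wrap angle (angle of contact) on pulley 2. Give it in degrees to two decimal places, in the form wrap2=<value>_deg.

wrap2=210.44_deg

crossed belt: β = asin((r1+r2)/C) = asin(21/80) = 15.2185°
wrap1 = wrap2 = π + 2β = 210.4369°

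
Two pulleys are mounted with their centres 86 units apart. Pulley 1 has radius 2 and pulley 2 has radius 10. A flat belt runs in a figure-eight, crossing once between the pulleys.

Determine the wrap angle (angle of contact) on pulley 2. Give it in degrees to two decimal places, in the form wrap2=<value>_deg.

wrap2=196.04_deg

crossed belt: β = asin((r1+r2)/C) = asin(12/86) = 8.0209°
wrap1 = wrap2 = π + 2β = 196.0419°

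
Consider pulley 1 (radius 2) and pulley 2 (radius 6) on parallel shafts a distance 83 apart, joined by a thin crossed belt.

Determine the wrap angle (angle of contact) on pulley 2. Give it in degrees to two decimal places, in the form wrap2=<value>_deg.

wrap2=191.06_deg

crossed belt: β = asin((r1+r2)/C) = asin(8/83) = 5.5311°
wrap1 = wrap2 = π + 2β = 191.0621°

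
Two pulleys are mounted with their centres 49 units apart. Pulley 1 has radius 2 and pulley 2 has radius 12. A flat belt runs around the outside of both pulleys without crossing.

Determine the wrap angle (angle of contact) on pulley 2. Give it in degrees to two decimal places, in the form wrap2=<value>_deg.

open belt: β = asin((r2−r1)/C) = asin(10/49) = 11.7757°
wrap1 = π − 2β = 156.4485°
wrap2 = π + 2β = 203.5515°

wrap2=203.55_deg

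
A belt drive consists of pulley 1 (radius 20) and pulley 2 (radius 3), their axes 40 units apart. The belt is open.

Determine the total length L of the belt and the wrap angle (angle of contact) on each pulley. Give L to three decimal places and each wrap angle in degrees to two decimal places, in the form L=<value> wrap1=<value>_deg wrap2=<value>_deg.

open belt: β = asin((r2−r1)/C) = asin(-17/40) = -25.1507°
wrap1 = π − 2β = 230.3013°
wrap2 = π + 2β = 129.6987°
tangent length = C·cosβ = 36.2077
L = r1·wrap1 + r2·wrap2 + 2·C·cosβ = 20·4.0195 + 3·2.2637 + 2·36.2077 = 159.5968

L=159.597 wrap1=230.30_deg wrap2=129.70_deg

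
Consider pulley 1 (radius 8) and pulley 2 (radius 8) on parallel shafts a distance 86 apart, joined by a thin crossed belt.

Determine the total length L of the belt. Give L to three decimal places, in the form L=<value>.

L=225.251

crossed belt: β = asin((r1+r2)/C) = asin(16/86) = 10.7222°
wrap1 = wrap2 = π + 2β = 201.4443°
tangent length = C·cosβ = 84.4985
L = (r1+r2)·wrap + 2·C·cosβ = 16·3.5159 + 2·84.4985 = 225.2509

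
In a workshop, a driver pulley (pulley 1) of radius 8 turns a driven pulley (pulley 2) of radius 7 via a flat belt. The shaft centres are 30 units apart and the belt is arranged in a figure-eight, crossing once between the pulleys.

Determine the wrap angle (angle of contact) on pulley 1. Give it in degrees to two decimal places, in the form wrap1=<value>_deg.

wrap1=240.00_deg

crossed belt: β = asin((r1+r2)/C) = asin(15/30) = 30.0000°
wrap1 = wrap2 = π + 2β = 240.0000°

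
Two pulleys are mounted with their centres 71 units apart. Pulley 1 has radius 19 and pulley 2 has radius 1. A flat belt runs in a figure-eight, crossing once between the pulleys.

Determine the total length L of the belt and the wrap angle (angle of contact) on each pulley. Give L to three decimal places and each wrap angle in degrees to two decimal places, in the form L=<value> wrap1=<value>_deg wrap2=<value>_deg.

crossed belt: β = asin((r1+r2)/C) = asin(20/71) = 16.3611°
wrap1 = wrap2 = π + 2β = 212.7222°
tangent length = C·cosβ = 68.1249
L = (r1+r2)·wrap + 2·C·cosβ = 20·3.7127 + 2·68.1249 = 210.5038

L=210.504 wrap1=212.72_deg wrap2=212.72_deg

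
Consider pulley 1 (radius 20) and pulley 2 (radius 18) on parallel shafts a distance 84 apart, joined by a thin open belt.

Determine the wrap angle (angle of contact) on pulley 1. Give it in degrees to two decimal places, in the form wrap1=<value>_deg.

open belt: β = asin((r2−r1)/C) = asin(-2/84) = -1.3643°
wrap1 = π − 2β = 182.7286°
wrap2 = π + 2β = 177.2714°

wrap1=182.73_deg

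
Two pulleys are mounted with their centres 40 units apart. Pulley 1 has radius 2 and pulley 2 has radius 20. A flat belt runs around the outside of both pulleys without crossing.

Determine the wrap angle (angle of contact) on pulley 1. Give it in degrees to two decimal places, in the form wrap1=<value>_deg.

wrap1=126.51_deg

open belt: β = asin((r2−r1)/C) = asin(18/40) = 26.7437°
wrap1 = π − 2β = 126.5126°
wrap2 = π + 2β = 233.4874°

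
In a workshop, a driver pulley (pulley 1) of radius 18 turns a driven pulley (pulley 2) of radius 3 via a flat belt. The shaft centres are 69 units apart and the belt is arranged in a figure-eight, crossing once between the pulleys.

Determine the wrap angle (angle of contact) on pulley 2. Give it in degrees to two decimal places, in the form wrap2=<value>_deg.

wrap2=215.44_deg

crossed belt: β = asin((r1+r2)/C) = asin(21/69) = 17.7189°
wrap1 = wrap2 = π + 2β = 215.4379°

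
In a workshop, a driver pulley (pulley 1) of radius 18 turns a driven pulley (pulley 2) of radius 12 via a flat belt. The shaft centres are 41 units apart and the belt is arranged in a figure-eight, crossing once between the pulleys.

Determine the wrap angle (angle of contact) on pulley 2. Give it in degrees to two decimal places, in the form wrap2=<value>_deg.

wrap2=274.06_deg

crossed belt: β = asin((r1+r2)/C) = asin(30/41) = 47.0297°
wrap1 = wrap2 = π + 2β = 274.0594°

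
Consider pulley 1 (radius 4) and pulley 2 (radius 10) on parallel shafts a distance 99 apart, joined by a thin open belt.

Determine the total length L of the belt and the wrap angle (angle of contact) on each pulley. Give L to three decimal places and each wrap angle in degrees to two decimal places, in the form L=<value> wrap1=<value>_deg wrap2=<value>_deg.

L=242.346 wrap1=173.05_deg wrap2=186.95_deg

open belt: β = asin((r2−r1)/C) = asin(6/99) = 3.4746°
wrap1 = π − 2β = 173.0508°
wrap2 = π + 2β = 186.9492°
tangent length = C·cosβ = 98.8180
L = r1·wrap1 + r2·wrap2 + 2·C·cosβ = 4·3.0203 + 10·3.2629 + 2·98.8180 = 242.3460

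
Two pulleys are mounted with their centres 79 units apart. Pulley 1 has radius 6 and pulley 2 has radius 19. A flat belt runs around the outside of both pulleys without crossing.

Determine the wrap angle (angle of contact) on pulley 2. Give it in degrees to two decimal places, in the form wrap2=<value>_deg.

wrap2=198.94_deg

open belt: β = asin((r2−r1)/C) = asin(13/79) = 9.4715°
wrap1 = π − 2β = 161.0570°
wrap2 = π + 2β = 198.9430°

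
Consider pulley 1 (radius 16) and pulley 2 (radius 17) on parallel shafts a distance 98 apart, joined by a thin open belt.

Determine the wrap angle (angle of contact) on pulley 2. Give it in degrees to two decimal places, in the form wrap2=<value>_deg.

wrap2=181.17_deg

open belt: β = asin((r2−r1)/C) = asin(1/98) = 0.5847°
wrap1 = π − 2β = 178.8307°
wrap2 = π + 2β = 181.1693°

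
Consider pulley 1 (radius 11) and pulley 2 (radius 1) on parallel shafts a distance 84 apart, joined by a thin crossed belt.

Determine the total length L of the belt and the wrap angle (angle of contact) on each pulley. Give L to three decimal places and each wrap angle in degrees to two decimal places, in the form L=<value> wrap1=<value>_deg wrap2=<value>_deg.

crossed belt: β = asin((r1+r2)/C) = asin(12/84) = 8.2132°
wrap1 = wrap2 = π + 2β = 196.4264°
tangent length = C·cosβ = 83.1384
L = (r1+r2)·wrap + 2·C·cosβ = 12·3.4283 + 2·83.1384 = 207.4163

L=207.416 wrap1=196.43_deg wrap2=196.43_deg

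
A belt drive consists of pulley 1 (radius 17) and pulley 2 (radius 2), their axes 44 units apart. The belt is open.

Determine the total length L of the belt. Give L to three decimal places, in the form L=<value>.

L=152.855

open belt: β = asin((r2−r1)/C) = asin(-15/44) = -19.9323°
wrap1 = π − 2β = 219.8645°
wrap2 = π + 2β = 140.1355°
tangent length = C·cosβ = 41.3642
L = r1·wrap1 + r2·wrap2 + 2·C·cosβ = 17·3.8374 + 2·2.4458 + 2·41.3642 = 152.8552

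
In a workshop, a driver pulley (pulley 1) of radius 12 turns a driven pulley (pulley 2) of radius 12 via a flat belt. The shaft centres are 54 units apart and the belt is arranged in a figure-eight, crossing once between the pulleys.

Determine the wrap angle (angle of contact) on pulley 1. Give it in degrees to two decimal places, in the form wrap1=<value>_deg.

crossed belt: β = asin((r1+r2)/C) = asin(24/54) = 26.3878°
wrap1 = wrap2 = π + 2β = 232.7756°

wrap1=232.78_deg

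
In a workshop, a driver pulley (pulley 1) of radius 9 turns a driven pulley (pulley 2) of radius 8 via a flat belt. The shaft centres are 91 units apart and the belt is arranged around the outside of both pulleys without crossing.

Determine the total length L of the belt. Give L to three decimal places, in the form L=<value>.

L=235.418

open belt: β = asin((r2−r1)/C) = asin(-1/91) = -0.6296°
wrap1 = π − 2β = 181.2593°
wrap2 = π + 2β = 178.7407°
tangent length = C·cosβ = 90.9945
L = r1·wrap1 + r2·wrap2 + 2·C·cosβ = 9·3.1636 + 8·3.1196 + 2·90.9945 = 235.4181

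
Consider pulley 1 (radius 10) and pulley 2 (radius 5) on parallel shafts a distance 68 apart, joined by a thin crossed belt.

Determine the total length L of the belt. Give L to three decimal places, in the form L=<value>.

L=186.446

crossed belt: β = asin((r1+r2)/C) = asin(15/68) = 12.7436°
wrap1 = wrap2 = π + 2β = 205.4872°
tangent length = C·cosβ = 66.3250
L = (r1+r2)·wrap + 2·C·cosβ = 15·3.5864 + 2·66.3250 = 186.4463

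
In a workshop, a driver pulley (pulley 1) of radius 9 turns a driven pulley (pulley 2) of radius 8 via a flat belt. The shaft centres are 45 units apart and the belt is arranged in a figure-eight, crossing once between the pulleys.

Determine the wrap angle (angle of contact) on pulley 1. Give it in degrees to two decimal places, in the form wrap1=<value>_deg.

crossed belt: β = asin((r1+r2)/C) = asin(17/45) = 22.1961°
wrap1 = wrap2 = π + 2β = 224.3922°

wrap1=224.39_deg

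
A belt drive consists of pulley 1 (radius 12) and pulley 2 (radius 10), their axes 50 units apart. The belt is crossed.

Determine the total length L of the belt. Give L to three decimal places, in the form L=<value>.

L=178.961

crossed belt: β = asin((r1+r2)/C) = asin(22/50) = 26.1039°
wrap1 = wrap2 = π + 2β = 232.2078°
tangent length = C·cosβ = 44.8999
L = (r1+r2)·wrap + 2·C·cosβ = 22·4.0528 + 2·44.8999 = 178.9612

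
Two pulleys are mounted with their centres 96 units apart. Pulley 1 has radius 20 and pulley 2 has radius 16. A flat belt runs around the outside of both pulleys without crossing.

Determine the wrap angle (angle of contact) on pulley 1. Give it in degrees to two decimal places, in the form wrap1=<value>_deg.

open belt: β = asin((r2−r1)/C) = asin(-4/96) = -2.3880°
wrap1 = π − 2β = 184.7760°
wrap2 = π + 2β = 175.2240°

wrap1=184.78_deg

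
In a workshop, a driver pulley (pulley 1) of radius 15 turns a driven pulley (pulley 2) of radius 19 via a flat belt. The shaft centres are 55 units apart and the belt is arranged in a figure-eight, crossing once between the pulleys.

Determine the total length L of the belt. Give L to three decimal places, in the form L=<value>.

L=238.595

crossed belt: β = asin((r1+r2)/C) = asin(34/55) = 38.1835°
wrap1 = wrap2 = π + 2β = 256.3670°
tangent length = C·cosβ = 43.2319
L = (r1+r2)·wrap + 2·C·cosβ = 34·4.4744 + 2·43.2319 = 238.5951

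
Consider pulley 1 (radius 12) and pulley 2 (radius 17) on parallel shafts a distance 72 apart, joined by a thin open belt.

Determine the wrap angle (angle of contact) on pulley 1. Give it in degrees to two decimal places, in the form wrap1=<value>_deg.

open belt: β = asin((r2−r1)/C) = asin(5/72) = 3.9821°
wrap1 = π − 2β = 172.0358°
wrap2 = π + 2β = 187.9642°

wrap1=172.04_deg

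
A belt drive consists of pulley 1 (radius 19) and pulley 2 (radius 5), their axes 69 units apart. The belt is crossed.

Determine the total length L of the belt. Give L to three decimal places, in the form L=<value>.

crossed belt: β = asin((r1+r2)/C) = asin(24/69) = 20.3544°
wrap1 = wrap2 = π + 2β = 220.7088°
tangent length = C·cosβ = 64.6916
L = (r1+r2)·wrap + 2·C·cosβ = 24·3.8521 + 2·64.6916 = 221.8334

L=221.833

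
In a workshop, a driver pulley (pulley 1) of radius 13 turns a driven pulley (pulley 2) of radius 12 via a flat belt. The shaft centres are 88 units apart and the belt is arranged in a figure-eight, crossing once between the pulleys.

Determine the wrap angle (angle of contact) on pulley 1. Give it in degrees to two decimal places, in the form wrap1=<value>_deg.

wrap1=213.01_deg

crossed belt: β = asin((r1+r2)/C) = asin(25/88) = 16.5045°
wrap1 = wrap2 = π + 2β = 213.0090°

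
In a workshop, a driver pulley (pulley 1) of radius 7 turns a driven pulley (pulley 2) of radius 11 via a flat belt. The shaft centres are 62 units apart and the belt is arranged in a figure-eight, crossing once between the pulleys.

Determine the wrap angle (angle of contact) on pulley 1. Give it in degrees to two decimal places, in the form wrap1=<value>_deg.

wrap1=213.75_deg

crossed belt: β = asin((r1+r2)/C) = asin(18/62) = 16.8773°
wrap1 = wrap2 = π + 2β = 213.7545°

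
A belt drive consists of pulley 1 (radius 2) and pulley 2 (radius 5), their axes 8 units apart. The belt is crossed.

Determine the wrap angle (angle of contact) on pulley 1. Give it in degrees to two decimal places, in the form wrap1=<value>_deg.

wrap1=302.09_deg

crossed belt: β = asin((r1+r2)/C) = asin(7/8) = 61.0450°
wrap1 = wrap2 = π + 2β = 302.0900°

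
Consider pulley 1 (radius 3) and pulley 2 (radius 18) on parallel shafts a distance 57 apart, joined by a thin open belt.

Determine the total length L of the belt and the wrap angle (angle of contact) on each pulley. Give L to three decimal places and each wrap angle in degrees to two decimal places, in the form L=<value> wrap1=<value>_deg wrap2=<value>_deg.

L=183.944 wrap1=149.48_deg wrap2=210.52_deg

open belt: β = asin((r2−r1)/C) = asin(15/57) = 15.2575°
wrap1 = π − 2β = 149.4850°
wrap2 = π + 2β = 210.5150°
tangent length = C·cosβ = 54.9909
L = r1·wrap1 + r2·wrap2 + 2·C·cosβ = 3·2.6090 + 18·3.6742 + 2·54.9909 = 183.9441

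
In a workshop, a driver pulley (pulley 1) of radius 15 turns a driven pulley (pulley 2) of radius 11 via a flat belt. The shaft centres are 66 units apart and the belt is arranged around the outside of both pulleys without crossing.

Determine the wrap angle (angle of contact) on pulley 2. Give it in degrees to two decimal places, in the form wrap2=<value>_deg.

open belt: β = asin((r2−r1)/C) = asin(-4/66) = -3.4746°
wrap1 = π − 2β = 186.9492°
wrap2 = π + 2β = 173.0508°

wrap2=173.05_deg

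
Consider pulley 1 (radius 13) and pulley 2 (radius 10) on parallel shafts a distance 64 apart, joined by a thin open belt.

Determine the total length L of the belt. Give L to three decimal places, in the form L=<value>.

open belt: β = asin((r2−r1)/C) = asin(-3/64) = -2.6867°
wrap1 = π − 2β = 185.3734°
wrap2 = π + 2β = 174.6266°
tangent length = C·cosβ = 63.9296
L = r1·wrap1 + r2·wrap2 + 2·C·cosβ = 13·3.2354 + 10·3.0478 + 2·63.9296 = 200.3973

L=200.397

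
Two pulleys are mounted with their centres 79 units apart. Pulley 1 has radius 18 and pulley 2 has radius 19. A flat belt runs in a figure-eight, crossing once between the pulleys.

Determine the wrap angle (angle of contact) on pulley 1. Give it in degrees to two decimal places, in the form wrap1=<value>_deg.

wrap1=235.86_deg

crossed belt: β = asin((r1+r2)/C) = asin(37/79) = 27.9275°
wrap1 = wrap2 = π + 2β = 235.8551°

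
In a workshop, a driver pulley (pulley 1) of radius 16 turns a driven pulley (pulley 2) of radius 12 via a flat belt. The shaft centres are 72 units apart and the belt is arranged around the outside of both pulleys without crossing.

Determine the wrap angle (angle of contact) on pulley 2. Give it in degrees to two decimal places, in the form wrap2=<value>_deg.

open belt: β = asin((r2−r1)/C) = asin(-4/72) = -3.1847°
wrap1 = π − 2β = 186.3695°
wrap2 = π + 2β = 173.6305°

wrap2=173.63_deg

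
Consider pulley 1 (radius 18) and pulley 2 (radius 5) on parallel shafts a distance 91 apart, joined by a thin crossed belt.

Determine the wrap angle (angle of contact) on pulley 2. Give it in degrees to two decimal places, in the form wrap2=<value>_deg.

crossed belt: β = asin((r1+r2)/C) = asin(23/91) = 14.6401°
wrap1 = wrap2 = π + 2β = 209.2803°

wrap2=209.28_deg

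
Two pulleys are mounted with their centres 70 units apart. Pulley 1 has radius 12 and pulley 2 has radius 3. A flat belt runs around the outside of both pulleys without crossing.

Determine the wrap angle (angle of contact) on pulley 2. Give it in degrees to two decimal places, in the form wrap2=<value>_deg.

open belt: β = asin((r2−r1)/C) = asin(-9/70) = -7.3870°
wrap1 = π − 2β = 194.7741°
wrap2 = π + 2β = 165.2259°

wrap2=165.23_deg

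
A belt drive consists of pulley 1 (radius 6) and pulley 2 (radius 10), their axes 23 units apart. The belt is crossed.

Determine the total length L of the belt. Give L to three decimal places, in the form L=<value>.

L=107.929

crossed belt: β = asin((r1+r2)/C) = asin(16/23) = 44.0792°
wrap1 = wrap2 = π + 2β = 268.1584°
tangent length = C·cosβ = 16.5227
L = (r1+r2)·wrap + 2·C·cosβ = 16·4.6802 + 2·16.5227 = 107.9294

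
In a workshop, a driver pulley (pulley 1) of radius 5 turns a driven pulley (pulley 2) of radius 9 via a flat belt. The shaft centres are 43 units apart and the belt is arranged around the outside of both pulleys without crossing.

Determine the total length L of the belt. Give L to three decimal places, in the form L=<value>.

open belt: β = asin((r2−r1)/C) = asin(4/43) = 5.3376°
wrap1 = π − 2β = 169.3249°
wrap2 = π + 2β = 190.6751°
tangent length = C·cosβ = 42.8135
L = r1·wrap1 + r2·wrap2 + 2·C·cosβ = 5·2.9553 + 9·3.3279 + 2·42.8135 = 130.3547

L=130.355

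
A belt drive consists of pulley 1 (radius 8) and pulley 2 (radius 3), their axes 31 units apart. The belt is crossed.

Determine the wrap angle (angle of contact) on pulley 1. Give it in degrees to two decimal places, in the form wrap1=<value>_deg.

crossed belt: β = asin((r1+r2)/C) = asin(11/31) = 20.7836°
wrap1 = wrap2 = π + 2β = 221.5671°

wrap1=221.57_deg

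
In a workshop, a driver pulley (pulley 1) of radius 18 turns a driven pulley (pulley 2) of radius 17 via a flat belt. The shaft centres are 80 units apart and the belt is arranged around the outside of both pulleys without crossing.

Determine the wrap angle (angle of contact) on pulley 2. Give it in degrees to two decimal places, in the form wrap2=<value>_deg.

open belt: β = asin((r2−r1)/C) = asin(-1/80) = -0.7162°
wrap1 = π − 2β = 181.4324°
wrap2 = π + 2β = 178.5676°

wrap2=178.57_deg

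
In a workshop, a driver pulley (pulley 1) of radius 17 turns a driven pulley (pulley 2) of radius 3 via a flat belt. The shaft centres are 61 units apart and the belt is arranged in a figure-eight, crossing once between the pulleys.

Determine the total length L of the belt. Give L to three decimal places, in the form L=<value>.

crossed belt: β = asin((r1+r2)/C) = asin(20/61) = 19.1395°
wrap1 = wrap2 = π + 2β = 218.2789°
tangent length = C·cosβ = 57.6281
L = (r1+r2)·wrap + 2·C·cosβ = 20·3.8097 + 2·57.6281 = 191.4500

L=191.450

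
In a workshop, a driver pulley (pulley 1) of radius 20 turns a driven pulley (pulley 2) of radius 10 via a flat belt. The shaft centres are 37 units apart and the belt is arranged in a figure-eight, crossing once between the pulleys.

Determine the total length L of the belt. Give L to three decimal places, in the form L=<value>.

crossed belt: β = asin((r1+r2)/C) = asin(30/37) = 54.1752°
wrap1 = wrap2 = π + 2β = 288.3505°
tangent length = C·cosβ = 21.6564
L = (r1+r2)·wrap + 2·C·cosβ = 30·5.0327 + 2·21.6564 = 194.2928

L=194.293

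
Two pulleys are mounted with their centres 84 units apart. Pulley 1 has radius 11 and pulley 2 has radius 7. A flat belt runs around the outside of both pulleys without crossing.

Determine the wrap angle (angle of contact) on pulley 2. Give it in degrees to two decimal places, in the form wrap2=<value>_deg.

open belt: β = asin((r2−r1)/C) = asin(-4/84) = -2.7294°
wrap1 = π − 2β = 185.4588°
wrap2 = π + 2β = 174.5412°

wrap2=174.54_deg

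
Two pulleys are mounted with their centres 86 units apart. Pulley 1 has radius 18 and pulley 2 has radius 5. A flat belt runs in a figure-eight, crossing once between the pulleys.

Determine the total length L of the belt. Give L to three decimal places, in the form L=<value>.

L=250.445

crossed belt: β = asin((r1+r2)/C) = asin(23/86) = 15.5121°
wrap1 = wrap2 = π + 2β = 211.0242°
tangent length = C·cosβ = 82.8674
L = (r1+r2)·wrap + 2·C·cosβ = 23·3.6831 + 2·82.8674 = 250.4453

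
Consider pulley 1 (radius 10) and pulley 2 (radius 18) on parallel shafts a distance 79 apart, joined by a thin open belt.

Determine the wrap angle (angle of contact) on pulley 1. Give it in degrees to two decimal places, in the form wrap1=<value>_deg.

wrap1=168.38_deg

open belt: β = asin((r2−r1)/C) = asin(8/79) = 5.8121°
wrap1 = π − 2β = 168.3759°
wrap2 = π + 2β = 191.6241°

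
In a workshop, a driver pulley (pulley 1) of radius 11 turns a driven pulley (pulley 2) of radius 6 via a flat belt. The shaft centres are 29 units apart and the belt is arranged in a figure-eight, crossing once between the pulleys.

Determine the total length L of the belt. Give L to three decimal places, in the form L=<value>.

crossed belt: β = asin((r1+r2)/C) = asin(17/29) = 35.8883°
wrap1 = wrap2 = π + 2β = 251.7766°
tangent length = C·cosβ = 23.4947
L = (r1+r2)·wrap + 2·C·cosβ = 17·4.3943 + 2·23.4947 = 121.6930

L=121.693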